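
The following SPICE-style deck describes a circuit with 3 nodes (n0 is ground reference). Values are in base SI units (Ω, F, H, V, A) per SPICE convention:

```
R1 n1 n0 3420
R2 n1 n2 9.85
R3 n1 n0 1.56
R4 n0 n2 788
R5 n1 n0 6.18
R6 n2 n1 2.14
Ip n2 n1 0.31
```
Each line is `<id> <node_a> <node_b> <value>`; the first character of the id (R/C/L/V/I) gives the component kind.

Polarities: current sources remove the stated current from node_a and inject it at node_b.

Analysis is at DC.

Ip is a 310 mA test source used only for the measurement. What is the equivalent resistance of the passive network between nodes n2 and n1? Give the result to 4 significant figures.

R_eq = 1.754 Ω

Apply KCL at each of the 2 non-ground nodes and solve the resulting linear system.
Node n1: branches {R1, R2, R3, R5, R6, Ip} → V_1 = 0.0008579
Node n2: branches {R2, R4, R6, Ip} → V_2 = -0.5429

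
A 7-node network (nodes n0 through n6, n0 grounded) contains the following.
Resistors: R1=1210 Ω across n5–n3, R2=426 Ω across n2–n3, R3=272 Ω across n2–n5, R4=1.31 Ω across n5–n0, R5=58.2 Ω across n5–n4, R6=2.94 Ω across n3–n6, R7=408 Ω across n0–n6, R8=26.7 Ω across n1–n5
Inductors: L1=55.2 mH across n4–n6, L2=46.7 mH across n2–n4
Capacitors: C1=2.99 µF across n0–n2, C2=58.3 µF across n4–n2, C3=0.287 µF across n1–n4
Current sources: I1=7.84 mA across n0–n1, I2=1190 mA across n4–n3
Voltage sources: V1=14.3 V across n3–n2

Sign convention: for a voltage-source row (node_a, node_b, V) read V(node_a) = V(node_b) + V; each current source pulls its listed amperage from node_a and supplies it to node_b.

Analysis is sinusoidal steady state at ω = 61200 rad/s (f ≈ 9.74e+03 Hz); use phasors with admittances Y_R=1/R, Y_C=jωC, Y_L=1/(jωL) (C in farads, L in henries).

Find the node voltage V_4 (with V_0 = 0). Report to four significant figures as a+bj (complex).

-0.05621+0.5261j V

Apply KCL at each of the 6 non-ground nodes and solve the resulting linear system.
Node n1: branches {I1, C3, R8} → V_1 = -0.02659-0.001922j
Node n2: branches {R2, R3, C1, C2, L2, V1} → V_2 = -0.05271+0.1954j
Node n3: branches {R1, R2, I2, R6, V1} → V_3 = 14.25+0.1954j
Node n4: branches {L1, R5, C2, C3, I2, L2} → V_4 = -0.05621+0.5261j
Node n5: branches {R1, R3, R4, R5, R8} → V_5 = 0.01170+0.01197j
Node n6: branches {L1, R6, R7} → V_6 = 14.15+0.2063j
Source currents: i(V1)=1.110+0.003547j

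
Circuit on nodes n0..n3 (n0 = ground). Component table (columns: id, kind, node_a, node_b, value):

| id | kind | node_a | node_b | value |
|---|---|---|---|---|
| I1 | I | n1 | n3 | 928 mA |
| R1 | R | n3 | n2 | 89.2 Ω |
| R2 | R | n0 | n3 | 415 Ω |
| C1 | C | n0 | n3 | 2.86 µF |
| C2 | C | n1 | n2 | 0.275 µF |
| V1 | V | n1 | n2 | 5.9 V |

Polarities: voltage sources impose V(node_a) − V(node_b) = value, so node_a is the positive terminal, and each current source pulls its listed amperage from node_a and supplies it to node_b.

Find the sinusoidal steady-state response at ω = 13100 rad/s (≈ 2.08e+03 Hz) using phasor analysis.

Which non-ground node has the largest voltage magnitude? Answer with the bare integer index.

2

Apply KCL at each of the 3 non-ground nodes and solve the resulting linear system.
Node n1: branches {I1, C2, V1} → V_1 = -76.88+0.000j
Node n2: branches {R1, C2, V1} → V_2 = -82.78+0.000j
Node n3: branches {I1, R1, R2, C1} → V_3 = 0.000+0.000j
Source currents: i(V1)=-0.9280-0.02125j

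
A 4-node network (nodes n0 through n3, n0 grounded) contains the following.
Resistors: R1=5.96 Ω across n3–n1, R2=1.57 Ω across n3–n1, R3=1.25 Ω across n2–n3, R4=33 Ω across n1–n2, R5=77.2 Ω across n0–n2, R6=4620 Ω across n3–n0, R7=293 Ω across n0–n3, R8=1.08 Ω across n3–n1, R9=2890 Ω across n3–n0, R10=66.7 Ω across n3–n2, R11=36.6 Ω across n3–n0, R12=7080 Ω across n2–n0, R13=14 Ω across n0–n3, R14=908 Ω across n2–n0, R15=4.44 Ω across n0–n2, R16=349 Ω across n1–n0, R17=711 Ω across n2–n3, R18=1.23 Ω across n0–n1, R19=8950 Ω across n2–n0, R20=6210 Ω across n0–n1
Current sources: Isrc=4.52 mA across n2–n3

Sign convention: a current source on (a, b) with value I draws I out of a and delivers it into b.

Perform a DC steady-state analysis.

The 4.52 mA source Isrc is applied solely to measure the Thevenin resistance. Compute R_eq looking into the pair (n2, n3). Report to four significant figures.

R_eq = 0.9834 Ω

MNA unknowns: 3 node voltages V₁..V_3
R1: Y=0.1678 on G[3,1]
R2: Y=0.6369 on G[3,1]
R3: Y=0.8000 on G[2,3]
R4: Y=0.03030 on G[1,2]
R5: Y=0.01295 on G[0,2]
R6: Y=0.0002165 on G[3,0]
R7: Y=0.003413 on G[0,3]
R8: Y=0.9259 on G[3,1]
R9: Y=0.0003460 on G[3,0]
R10: Y=0.01499 on G[3,2]
R11: Y=0.02732 on G[3,0]
R12: Y=0.0001412 on G[2,0]
R13: Y=0.07143 on G[0,3]
R14: Y=0.001101 on G[2,0]
R15: Y=0.2252 on G[0,2]
R16: Y=0.002865 on G[1,0]
R17: Y=0.001406 on G[2,3]
R18: Y=0.8130 on G[0,1]
R19: Y=0.0001117 on G[2,0]
R20: Y=0.0001610 on G[0,1]
Isrc: z[2]−=0.00452, z[3]+=0.00452
solve → V1=0.0007886, V2=-0.003214, V3=0.001231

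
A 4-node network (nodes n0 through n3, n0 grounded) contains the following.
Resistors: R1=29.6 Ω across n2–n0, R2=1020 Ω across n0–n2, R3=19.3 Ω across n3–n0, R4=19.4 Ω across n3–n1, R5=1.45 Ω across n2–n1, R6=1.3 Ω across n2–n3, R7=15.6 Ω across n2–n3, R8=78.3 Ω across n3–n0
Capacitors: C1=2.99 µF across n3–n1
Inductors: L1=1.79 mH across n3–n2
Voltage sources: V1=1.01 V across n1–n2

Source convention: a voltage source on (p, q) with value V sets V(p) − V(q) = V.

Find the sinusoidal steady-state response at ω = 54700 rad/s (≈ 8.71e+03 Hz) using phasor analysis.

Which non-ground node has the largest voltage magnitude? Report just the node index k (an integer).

1

Element admittances at ω=54700 rad/s:
  Y(R1) = 0.03378+0.000j S between n2,n0
  Y(R2) = 0.0009804+0.000j S between n0,n2
  Y(C1) = 0.000+0.1636j S between n3,n1
  Y(R3) = 0.05181+0.000j S between n3,n0
  Y(R4) = 0.05155+0.000j S between n3,n1
  Y(R5) = 0.6897+0.000j S between n2,n1
  Y(R6) = 0.7692+0.000j S between n2,n3
  Y(L1) = 0.000-0.01021j S between n3,n2
  Y(R7) = 0.06410+0.000j S between n2,n3
  Y(R8) = 0.01277+0.000j S between n3,n0
  V1: constraint V(n1)−V(n2) = 1.01
Assemble and solve the 4×4 MNA system:
  V(n1)=0.9543-0.1089j  V(n2)=-0.05570-0.1089j  V(n3)=0.02998+0.05863j
  i(V1)=-0.7716-0.1425j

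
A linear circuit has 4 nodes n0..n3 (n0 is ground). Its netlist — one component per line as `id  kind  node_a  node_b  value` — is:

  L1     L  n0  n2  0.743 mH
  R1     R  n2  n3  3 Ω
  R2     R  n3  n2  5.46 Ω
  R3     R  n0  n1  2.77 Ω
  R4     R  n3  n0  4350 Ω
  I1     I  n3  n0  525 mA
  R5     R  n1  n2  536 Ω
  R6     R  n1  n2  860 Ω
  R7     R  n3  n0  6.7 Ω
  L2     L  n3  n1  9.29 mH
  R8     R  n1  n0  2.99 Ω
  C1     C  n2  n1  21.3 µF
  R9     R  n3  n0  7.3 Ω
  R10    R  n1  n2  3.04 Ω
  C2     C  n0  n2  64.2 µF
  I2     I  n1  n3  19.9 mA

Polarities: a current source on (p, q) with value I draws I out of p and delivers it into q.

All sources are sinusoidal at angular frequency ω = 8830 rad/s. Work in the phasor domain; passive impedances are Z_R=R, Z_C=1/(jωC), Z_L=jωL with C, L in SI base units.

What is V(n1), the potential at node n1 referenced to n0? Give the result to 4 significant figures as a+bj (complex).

MNA unknowns: 3 node voltages V₁..V_3
L1: Y=0.000-0.1524j on G[0,2]
R1: Y=0.3333+0.000j on G[2,3]
R2: Y=0.1832+0.000j on G[3,2]
R3: Y=0.3610+0.000j on G[0,1]
R4: Y=0.0002299+0.000j on G[3,0]
I1: z[3]−=0.525, z[0]+=0.525
R5: Y=0.001866+0.000j on G[1,2]
R6: Y=0.001163+0.000j on G[1,2]
R7: Y=0.1493+0.000j on G[3,0]
L2: Y=0.000-0.01219j on G[3,1]
R8: Y=0.3344+0.000j on G[1,0]
C1: Y=0.000+0.1881j on G[2,1]
R9: Y=0.1370+0.000j on G[3,0]
R10: Y=0.3289+0.000j on G[1,2]
C2: Y=0.000+0.5669j on G[0,2]
I2: z[1]−=0.0199, z[3]+=0.0199
solve → V1=-0.1776+0.1028j, V2=-0.3358+0.3832j, V3=-0.8471+0.2363j

-0.1776+0.1028j V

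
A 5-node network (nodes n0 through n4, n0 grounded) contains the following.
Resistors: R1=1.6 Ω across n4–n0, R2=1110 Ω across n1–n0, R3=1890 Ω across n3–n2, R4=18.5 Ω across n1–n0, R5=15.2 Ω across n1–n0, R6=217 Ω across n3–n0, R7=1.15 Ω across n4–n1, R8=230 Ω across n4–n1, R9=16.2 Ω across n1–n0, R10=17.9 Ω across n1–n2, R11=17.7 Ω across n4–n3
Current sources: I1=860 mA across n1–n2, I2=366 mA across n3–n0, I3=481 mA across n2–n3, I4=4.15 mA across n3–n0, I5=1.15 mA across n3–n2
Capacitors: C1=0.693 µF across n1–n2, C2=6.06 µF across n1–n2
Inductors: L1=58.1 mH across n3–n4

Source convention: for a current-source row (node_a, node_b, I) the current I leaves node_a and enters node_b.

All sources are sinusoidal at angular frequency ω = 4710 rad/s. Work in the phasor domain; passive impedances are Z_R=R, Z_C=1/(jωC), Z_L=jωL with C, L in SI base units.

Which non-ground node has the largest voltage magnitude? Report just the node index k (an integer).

MNA unknowns: 4 node voltages V₁..V_4
R1: Y=0.6250+0.000j on G[4,0]
R2: Y=0.0009009+0.000j on G[1,0]
R3: Y=0.0005291+0.000j on G[3,2]
R4: Y=0.05405+0.000j on G[1,0]
R5: Y=0.06579+0.000j on G[1,0]
R6: Y=0.004608+0.000j on G[3,0]
R7: Y=0.8696+0.000j on G[4,1]
R8: Y=0.004348+0.000j on G[4,1]
I1: z[1]−=0.86, z[2]+=0.86
C1: Y=0.000+0.003264j on G[1,2]
L1: Y=0.000-0.003654j on G[3,4]
R9: Y=0.06173+0.000j on G[1,0]
C2: Y=0.000+0.02854j on G[1,2]
R10: Y=0.05587+0.000j on G[1,2]
R11: Y=0.05650+0.000j on G[4,3]
I2: z[3]−=0.366, z[0]+=0.366
I3: z[2]−=0.481, z[3]+=0.481
I4: z[3]−=0.00415, z[0]+=0.00415
I5: z[3]−=0.00115, z[2]+=0.00115
solve → V1=-0.7689+0.0007891j, V2=4.361-2.892j, V3=1.465+0.08372j, V4=-0.3786-0.0008477j

2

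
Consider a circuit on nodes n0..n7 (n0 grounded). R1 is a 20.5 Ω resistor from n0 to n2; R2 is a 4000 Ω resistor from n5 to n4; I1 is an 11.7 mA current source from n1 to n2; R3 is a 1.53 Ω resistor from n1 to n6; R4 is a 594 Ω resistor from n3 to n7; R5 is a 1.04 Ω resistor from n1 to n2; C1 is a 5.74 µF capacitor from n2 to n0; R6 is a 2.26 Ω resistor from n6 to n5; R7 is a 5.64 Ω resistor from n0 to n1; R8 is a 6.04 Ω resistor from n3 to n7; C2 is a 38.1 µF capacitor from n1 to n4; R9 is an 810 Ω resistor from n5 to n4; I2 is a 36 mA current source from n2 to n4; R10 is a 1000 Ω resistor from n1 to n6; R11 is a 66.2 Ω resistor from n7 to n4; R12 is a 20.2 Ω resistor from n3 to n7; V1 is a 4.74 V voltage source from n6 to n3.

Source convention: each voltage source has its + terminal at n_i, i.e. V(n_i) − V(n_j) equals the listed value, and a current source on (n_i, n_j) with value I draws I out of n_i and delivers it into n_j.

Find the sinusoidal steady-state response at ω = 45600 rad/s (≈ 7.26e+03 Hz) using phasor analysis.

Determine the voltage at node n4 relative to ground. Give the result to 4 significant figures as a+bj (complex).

Apply KCL at each of the 7 non-ground nodes and solve the resulting linear system.
Node n1: branches {I1, R3, R5, R7, C2, R10} → V_1 = 0.01546+0.007748j
Node n2: branches {R1, I1, R5, C1, I2} → V_2 = -0.006959+0.009177j
Node n3: branches {R4, R8, R12, V1} → V_3 = -4.625+0.008142j
Node n4: branches {R2, C2, R9, I2, R11} → V_4 = 0.01531+0.02466j
Node n5: branches {R2, R6, R9} → V_5 = 0.1150+0.008197j
Node n6: branches {R3, R6, R10, V1} → V_6 = 0.1153+0.008142j
Node n7: branches {R4, R8, R11, R12} → V_7 = -4.322+0.009218j
Source currents: i(V1)=-0.06552-0.0002332j

0.01531+0.02466j V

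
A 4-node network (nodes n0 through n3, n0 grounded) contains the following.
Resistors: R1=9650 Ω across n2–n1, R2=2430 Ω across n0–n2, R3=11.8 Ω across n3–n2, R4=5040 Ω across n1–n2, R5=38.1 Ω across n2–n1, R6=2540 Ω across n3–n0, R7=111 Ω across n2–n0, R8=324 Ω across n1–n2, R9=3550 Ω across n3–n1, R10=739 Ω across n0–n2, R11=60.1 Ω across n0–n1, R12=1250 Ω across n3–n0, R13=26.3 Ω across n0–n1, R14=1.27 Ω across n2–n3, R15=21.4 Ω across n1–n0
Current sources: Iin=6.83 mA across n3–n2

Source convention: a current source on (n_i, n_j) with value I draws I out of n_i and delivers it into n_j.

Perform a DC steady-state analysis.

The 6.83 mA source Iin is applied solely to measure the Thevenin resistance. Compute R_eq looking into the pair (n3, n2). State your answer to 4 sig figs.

R_eq = 1.145 Ω

MNA unknowns: 3 node voltages V₁..V_3
R1: Y=0.0001036 on G[2,1]
R2: Y=0.0004115 on G[0,2]
R3: Y=0.08475 on G[3,2]
R4: Y=0.0001984 on G[1,2]
R5: Y=0.02625 on G[2,1]
R6: Y=0.0003937 on G[3,0]
R7: Y=0.009009 on G[2,0]
R8: Y=0.003086 on G[1,2]
R9: Y=0.0002817 on G[3,1]
R10: Y=0.001353 on G[0,2]
R11: Y=0.01664 on G[0,1]
R12: Y=0.0008000 on G[3,0]
R13: Y=0.03802 on G[0,1]
R14: Y=0.7874 on G[2,3]
R15: Y=0.04673 on G[1,0]
Iin: z[3]−=0.00683, z[2]+=0.00683
solve → V1=5.491e-05, V2=0.0003146, V3=-0.007504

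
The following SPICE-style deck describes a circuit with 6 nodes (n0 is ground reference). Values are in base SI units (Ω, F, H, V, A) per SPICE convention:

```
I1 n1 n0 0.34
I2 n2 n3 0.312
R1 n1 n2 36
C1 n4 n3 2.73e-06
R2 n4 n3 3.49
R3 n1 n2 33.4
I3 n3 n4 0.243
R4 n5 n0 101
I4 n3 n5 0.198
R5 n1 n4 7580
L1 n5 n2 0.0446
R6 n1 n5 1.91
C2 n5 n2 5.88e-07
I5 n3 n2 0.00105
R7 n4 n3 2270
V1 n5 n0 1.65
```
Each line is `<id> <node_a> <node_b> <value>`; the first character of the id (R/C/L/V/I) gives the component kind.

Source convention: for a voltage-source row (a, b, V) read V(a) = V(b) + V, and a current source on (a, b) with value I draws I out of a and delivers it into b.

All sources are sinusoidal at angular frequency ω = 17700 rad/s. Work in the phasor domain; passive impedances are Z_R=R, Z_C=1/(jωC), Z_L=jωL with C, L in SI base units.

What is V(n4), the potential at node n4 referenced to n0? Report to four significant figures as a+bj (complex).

Element admittances at ω=17700 rad/s:
  I1: injects 0.34 A into n0 (from n1)
  I2: injects 0.312 A into n3 (from n2)
  Y(R1) = 0.02778+0.000j S between n1,n2
  Y(C1) = 0.000+0.04832j S between n4,n3
  Y(R2) = 0.2865+0.000j S between n4,n3
  Y(R3) = 0.02994+0.000j S between n1,n2
  I3: injects 0.243 A into n4 (from n3)
  Y(R4) = 0.009901+0.000j S between n5,n0
  I4: injects 0.198 A into n5 (from n3)
  Y(R5) = 0.0001319+0.000j S between n1,n4
  Y(L1) = 0.000-0.001267j S between n5,n2
  Y(R6) = 0.5236+0.000j S between n1,n5
  Y(C2) = 0.000+0.01041j S between n5,n2
  I5: injects 0.00105 A into n2 (from n3)
  Y(R7) = 0.0004405+0.000j S between n4,n3
  V1: constraint V(n5)−V(n0) = 1.65
Assemble and solve the 6×6 MNA system:
  V(n1)=0.6415+0.1086j  V(n2)=-4.573+1.094j  V(n3)=856.4+0.1828j  V(n4)=856.8+0.1086j  V(n5)=1.650+0.000j
  i(V1)=-0.3563+0.000j

856.8+0.1086j V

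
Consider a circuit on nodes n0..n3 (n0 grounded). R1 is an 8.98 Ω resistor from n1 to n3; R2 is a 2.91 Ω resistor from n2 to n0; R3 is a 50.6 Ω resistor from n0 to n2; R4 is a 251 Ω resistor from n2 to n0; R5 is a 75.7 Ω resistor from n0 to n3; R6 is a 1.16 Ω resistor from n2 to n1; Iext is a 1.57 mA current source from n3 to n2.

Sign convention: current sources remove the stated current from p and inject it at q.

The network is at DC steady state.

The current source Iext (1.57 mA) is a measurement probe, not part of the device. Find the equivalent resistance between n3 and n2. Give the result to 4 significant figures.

Element admittances at DC:
  Y(R1) = 0.1114 S between n1,n3
  Y(R2) = 0.3436 S between n2,n0
  Y(R3) = 0.01976 S between n0,n2
  Y(R4) = 0.003984 S between n2,n0
  Y(R5) = 0.01321 S between n0,n3
  Y(R6) = 0.8621 S between n2,n1
  Iext: injects 0.00157 A into n2 (from n3)
Assemble and solve the 3×3 MNA system:
  V(n1)=-0.001123  V(n2)=0.0004893  V(n3)=-0.01361

R_eq = 8.979 Ω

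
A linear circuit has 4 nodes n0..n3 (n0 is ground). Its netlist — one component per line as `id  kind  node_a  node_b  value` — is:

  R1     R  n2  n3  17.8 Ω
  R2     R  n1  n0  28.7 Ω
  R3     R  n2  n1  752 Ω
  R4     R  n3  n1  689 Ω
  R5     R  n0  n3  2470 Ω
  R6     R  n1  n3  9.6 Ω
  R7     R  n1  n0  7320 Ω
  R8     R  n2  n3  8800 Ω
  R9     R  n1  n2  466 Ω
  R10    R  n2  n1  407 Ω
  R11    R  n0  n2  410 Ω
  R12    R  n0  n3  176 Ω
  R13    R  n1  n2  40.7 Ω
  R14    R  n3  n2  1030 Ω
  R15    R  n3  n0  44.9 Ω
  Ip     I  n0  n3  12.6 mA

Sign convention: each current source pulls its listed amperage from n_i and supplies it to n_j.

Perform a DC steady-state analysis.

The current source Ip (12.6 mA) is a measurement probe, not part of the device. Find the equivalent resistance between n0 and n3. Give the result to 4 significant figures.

R_eq = 17.32 Ω

MNA unknowns: 3 node voltages V₁..V_3
R1: Y=0.05618 on G[2,3]
R2: Y=0.03484 on G[1,0]
R3: Y=0.001330 on G[2,1]
R4: Y=0.001451 on G[3,1]
R5: Y=0.0004049 on G[0,3]
R6: Y=0.1042 on G[1,3]
R7: Y=0.0001366 on G[1,0]
R8: Y=0.0001136 on G[2,3]
R9: Y=0.002146 on G[1,2]
R10: Y=0.002457 on G[2,1]
R11: Y=0.002439 on G[0,2]
R12: Y=0.005682 on G[0,3]
R13: Y=0.02457 on G[1,2]
R14: Y=0.0009709 on G[3,2]
R15: Y=0.02227 on G[3,0]
Ip: z[0]−=0.0126, z[3]+=0.0126
solve → V1=0.1696, V2=0.1959, V3=0.2182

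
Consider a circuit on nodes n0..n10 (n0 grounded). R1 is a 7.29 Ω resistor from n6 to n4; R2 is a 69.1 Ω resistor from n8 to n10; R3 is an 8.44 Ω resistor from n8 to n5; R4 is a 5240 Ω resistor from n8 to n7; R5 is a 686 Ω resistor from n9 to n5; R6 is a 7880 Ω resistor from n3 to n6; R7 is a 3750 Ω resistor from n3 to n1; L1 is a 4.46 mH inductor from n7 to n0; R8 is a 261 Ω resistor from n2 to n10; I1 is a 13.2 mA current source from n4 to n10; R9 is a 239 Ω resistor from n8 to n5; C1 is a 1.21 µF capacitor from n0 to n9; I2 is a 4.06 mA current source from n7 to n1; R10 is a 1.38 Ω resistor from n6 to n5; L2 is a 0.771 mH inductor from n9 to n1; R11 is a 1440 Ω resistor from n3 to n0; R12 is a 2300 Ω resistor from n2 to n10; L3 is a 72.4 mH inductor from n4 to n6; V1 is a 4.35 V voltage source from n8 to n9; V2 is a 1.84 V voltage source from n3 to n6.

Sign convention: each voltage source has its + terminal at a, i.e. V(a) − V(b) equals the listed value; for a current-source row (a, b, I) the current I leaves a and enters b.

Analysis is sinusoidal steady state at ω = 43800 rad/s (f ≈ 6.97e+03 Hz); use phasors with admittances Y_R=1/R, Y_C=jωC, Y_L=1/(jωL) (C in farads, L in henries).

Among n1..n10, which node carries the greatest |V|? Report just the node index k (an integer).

3

Apply KCL at each of the 10 non-ground nodes and solve the resulting linear system.
Node n1: branches {R7, I2, L2} → V_1 = -0.0008465+0.2080j
Node n2: branches {R8, R12} → V_2 = 5.260+0.01720j
Node n3: branches {R6, R7, R11, V2} → V_3 = 5.958+0.01756j
Node n4: branches {R1, I1, L3} → V_4 = 4.022+0.01734j
Node n5: branches {R3, R5, R9, R10} → V_5 = 4.144+0.01751j
Node n6: branches {R1, R6, R10, L3, V2} → V_6 = 4.118+0.01756j
Node n7: branches {R4, L1, I2} → V_7 = -0.02413-0.6301j
Node n8: branches {R2, R3, R4, R9, V1} → V_8 = 4.347+0.01720j
Node n9: branches {R5, C1, L2, V1} → V_9 = -0.002561+0.01720j
Node n10: branches {R2, R8, I1, R12} → V_10 = 5.260+0.01720j
Source currents: i(V1)=-0.01260-8.542e-05j, i(V2)=-0.005960+3.858e-05j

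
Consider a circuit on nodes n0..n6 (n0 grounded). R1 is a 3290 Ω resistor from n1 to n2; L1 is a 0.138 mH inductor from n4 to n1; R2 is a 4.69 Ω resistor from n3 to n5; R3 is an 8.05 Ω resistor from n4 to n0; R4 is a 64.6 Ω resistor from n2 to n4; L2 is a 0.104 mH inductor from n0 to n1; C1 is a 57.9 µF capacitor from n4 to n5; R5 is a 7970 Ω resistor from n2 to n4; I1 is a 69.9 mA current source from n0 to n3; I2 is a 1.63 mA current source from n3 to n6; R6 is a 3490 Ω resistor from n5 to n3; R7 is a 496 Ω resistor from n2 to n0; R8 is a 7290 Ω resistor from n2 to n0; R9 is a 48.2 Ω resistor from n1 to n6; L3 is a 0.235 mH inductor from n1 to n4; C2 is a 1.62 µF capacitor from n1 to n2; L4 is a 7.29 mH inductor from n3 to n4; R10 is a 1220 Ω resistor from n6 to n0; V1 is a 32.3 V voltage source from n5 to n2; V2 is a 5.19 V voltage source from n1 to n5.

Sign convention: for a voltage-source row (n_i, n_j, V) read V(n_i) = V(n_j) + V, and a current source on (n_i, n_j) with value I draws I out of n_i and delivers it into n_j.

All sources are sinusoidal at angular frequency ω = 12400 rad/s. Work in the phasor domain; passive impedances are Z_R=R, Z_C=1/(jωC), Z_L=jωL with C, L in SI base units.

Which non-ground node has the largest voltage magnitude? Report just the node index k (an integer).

Apply KCL at each of the 6 non-ground nodes and solve the resulting linear system.
Node n1: branches {R1, L1, L2, R9, L3, C2, V2} → V_1 = -1.564-1.238j
Node n2: branches {R1, R4, R5, R7, R8, C2, V1} → V_2 = -39.05-1.238j
Node n3: branches {R2, I1, I2, R6, L4} → V_3 = -6.832-2.058j
Node n4: branches {L1, R3, R4, C1, R5, L3, L4} → V_4 = 8.980-9.732j
Node n5: branches {R2, C1, R6, V1, V2} → V_5 = -6.754-1.238j
Node n6: branches {I2, R9, R10} → V_6 = -1.429-1.191j
Source currents: i(V1)=-0.8451-0.6232j, i(V2)=-6.926-11.74j

2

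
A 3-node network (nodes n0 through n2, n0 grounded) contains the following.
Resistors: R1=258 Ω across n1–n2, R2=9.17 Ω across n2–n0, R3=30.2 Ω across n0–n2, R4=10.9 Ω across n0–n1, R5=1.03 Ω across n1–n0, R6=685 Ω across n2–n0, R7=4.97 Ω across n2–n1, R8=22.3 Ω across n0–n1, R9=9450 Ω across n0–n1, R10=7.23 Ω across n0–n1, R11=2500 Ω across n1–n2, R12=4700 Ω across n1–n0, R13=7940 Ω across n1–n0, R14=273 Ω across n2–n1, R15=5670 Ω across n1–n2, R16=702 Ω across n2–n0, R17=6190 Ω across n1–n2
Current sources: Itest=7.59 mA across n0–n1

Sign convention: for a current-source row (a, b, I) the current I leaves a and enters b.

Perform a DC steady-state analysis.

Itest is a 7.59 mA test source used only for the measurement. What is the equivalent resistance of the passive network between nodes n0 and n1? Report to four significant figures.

Apply KCL at each of the 2 non-ground nodes and solve the resulting linear system.
Node n1: branches {R1, R4, R5, R7, R8, R9, R10, R11, R12, R13, R14, R15, R17, Itest} → V_1 = 0.005699
Node n2: branches {R1, R2, R3, R6, R7, R11, R14, R15, R16, R17} → V_2 = 0.003367

R_eq = 0.7508 Ω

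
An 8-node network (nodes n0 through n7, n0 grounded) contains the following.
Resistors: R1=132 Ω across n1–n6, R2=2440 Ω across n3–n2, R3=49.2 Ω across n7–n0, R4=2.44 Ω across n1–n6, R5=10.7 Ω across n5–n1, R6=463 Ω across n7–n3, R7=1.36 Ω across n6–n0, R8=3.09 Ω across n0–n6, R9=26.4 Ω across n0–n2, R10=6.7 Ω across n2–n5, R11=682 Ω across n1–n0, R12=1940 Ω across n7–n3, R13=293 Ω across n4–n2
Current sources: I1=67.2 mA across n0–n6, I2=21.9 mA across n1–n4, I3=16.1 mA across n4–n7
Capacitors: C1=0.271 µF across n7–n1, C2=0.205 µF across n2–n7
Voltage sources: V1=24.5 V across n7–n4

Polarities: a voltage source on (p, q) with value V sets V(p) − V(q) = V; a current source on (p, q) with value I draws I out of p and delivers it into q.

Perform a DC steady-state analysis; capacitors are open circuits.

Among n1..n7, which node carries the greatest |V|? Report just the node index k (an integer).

MNA unknowns: 7 node voltages V₁..V_7 plus 1 source current (V1)
R1: Y=0.007576 on G[1,6]
R2: Y=0.0004098 on G[3,2]
I1: z[0]−=0.0672, z[6]+=0.0672
C1: Y=0.000 on G[7,1]
R3: Y=0.02033 on G[7,0]
R4: Y=0.4098 on G[1,6]
I2: z[1]−=0.0219, z[4]+=0.0219
R5: Y=0.09346 on G[5,1]
R6: Y=0.002160 on G[7,3]
R7: Y=0.7353 on G[6,0]
C2: Y=0.000 on G[2,7]
R8: Y=0.3236 on G[0,6]
R9: Y=0.03788 on G[0,2]
R10: Y=0.1493 on G[2,5]
R11: Y=0.001466 on G[1,0]
R12: Y=0.0005155 on G[7,3]
R13: Y=0.003413 on G[4,2]
I3: z[4]−=0.0161, z[7]+=0.0161
V1: row V7−V4=24.5, i_V1 at 7,4
solve → V1=-0.1295, V2=-0.7567, V3=3.595, V4=-20.24, V5=-0.5152, V6=0.008917, V7=4.261
aux → i_V1=-0.07229

4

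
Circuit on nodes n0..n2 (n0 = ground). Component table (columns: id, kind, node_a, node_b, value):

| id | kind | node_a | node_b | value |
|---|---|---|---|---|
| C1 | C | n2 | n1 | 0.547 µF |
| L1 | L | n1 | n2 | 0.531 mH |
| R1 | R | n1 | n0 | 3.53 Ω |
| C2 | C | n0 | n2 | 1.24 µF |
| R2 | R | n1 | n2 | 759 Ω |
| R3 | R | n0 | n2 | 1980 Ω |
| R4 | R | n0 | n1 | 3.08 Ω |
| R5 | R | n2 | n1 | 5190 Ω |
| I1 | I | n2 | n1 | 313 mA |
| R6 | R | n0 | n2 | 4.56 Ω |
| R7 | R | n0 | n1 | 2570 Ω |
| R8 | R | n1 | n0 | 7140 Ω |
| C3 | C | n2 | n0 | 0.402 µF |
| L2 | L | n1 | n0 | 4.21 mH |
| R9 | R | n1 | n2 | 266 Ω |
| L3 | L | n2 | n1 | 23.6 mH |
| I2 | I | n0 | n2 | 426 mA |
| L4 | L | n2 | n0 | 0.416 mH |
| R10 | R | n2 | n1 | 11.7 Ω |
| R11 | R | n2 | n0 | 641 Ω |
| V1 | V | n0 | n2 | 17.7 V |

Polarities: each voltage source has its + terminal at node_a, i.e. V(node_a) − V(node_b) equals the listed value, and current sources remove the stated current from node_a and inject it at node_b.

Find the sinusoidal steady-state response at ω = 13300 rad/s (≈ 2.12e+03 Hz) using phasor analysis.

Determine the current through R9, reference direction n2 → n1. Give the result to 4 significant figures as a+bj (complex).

MNA unknowns: 2 node voltages V₁..V_2 plus 1 source current (V1)
C1: Y=0.000+0.007275j on G[2,1]
L1: Y=0.000-0.1416j on G[1,2]
R1: Y=0.2833+0.000j on G[1,0]
C2: Y=0.000+0.01649j on G[0,2]
R2: Y=0.001318+0.000j on G[1,2]
R3: Y=0.0005051+0.000j on G[0,2]
R4: Y=0.3247+0.000j on G[0,1]
R5: Y=0.0001927+0.000j on G[2,1]
I1: z[2]−=0.313, z[1]+=0.313
R6: Y=0.2193+0.000j on G[0,2]
R7: Y=0.0003891+0.000j on G[0,1]
R8: Y=0.0001401+0.000j on G[1,0]
C3: Y=0.000+0.005347j on G[2,0]
L2: Y=0.000-0.01786j on G[1,0]
R9: Y=0.003759+0.000j on G[1,2]
L3: Y=0.000-0.003186j on G[2,1]
I2: z[0]−=0.426, z[2]+=0.426
L4: Y=0.000-0.1807j on G[2,0]
R10: Y=0.08547+0.000j on G[2,1]
R11: Y=0.001560+0.000j on G[2,0]
V1: row V0−V2=17.7, i_V1 at 0,2
solve → V1=-2.499+2.925j, V2=-17.70+0.000j
aux → i_V1=-5.813+4.637j

-0.05715-0.01100j A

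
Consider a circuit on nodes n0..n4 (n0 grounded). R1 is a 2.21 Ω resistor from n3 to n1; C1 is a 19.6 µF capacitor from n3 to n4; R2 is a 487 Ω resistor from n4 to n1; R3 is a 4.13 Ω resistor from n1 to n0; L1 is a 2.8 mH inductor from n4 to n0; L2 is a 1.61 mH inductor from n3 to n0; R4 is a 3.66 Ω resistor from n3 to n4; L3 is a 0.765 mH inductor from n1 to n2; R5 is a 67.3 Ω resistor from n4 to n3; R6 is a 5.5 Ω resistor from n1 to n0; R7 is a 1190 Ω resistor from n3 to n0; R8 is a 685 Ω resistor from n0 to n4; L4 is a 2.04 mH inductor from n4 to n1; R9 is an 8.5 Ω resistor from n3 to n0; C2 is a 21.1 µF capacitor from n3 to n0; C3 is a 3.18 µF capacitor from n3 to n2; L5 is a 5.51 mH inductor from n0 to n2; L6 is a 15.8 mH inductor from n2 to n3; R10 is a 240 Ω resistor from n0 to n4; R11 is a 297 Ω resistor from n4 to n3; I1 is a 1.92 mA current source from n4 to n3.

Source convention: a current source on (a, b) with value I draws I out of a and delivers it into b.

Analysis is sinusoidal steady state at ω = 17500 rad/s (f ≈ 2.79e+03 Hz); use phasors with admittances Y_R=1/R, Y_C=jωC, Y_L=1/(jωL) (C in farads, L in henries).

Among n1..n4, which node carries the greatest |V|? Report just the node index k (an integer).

MNA unknowns: 4 node voltages V₁..V_4
R1: Y=0.4525+0.000j on G[3,1]
C1: Y=0.000+0.3430j on G[3,4]
R2: Y=0.002053+0.000j on G[4,1]
R3: Y=0.2421+0.000j on G[1,0]
L1: Y=0.000-0.02041j on G[4,0]
L2: Y=0.000-0.03549j on G[3,0]
R4: Y=0.2732+0.000j on G[3,4]
L3: Y=0.000-0.07470j on G[1,2]
R5: Y=0.01486+0.000j on G[4,3]
R6: Y=0.1818+0.000j on G[1,0]
R7: Y=0.0008403+0.000j on G[3,0]
R8: Y=0.001460+0.000j on G[0,4]
L4: Y=0.000-0.02801j on G[4,1]
R9: Y=0.1176+0.000j on G[3,0]
C2: Y=0.000+0.3693j on G[3,0]
C3: Y=0.000+0.05565j on G[3,2]
L5: Y=0.000-0.01037j on G[0,2]
L6: Y=0.000-0.003617j on G[2,3]
R10: Y=0.004167+0.000j on G[0,4]
R11: Y=0.003367+0.000j on G[4,3]
I1: z[4]−=0.00192, z[3]+=0.00192
solve → V1=-6.009e-05+5.752e-05j, V2=0.0003612+0.0002107j, V3=-0.0003156-5.118e-05j, V4=-0.003585+0.003125j

4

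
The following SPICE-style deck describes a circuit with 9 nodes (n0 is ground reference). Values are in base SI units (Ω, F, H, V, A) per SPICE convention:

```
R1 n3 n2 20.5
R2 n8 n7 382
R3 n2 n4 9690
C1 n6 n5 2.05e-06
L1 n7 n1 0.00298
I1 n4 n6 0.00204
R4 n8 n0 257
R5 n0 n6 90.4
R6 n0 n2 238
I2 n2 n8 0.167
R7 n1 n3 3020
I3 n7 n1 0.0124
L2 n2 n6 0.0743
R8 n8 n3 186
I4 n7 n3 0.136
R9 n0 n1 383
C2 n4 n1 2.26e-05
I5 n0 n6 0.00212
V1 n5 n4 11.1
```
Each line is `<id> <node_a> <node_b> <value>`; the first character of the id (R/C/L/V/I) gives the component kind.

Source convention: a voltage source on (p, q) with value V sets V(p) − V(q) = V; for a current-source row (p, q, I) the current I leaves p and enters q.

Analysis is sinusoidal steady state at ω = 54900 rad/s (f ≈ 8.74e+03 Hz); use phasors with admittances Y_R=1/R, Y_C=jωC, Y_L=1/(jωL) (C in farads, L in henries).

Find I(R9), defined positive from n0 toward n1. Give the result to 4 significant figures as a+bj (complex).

0.03315-0.003841j A

Apply KCL at each of the 8 non-ground nodes and solve the resulting linear system.
Node n1: branches {L1, R7, I3, R9, C2} → V_1 = -12.70+1.471j
Node n2: branches {R1, R3, R6, I2, L2} → V_2 = 1.216-1.407j
Node n3: branches {R1, R7, R8, I4} → V_3 = 4.760-1.549j
Node n4: branches {R3, I1, C2, V1} → V_4 = -12.71+1.453j
Node n5: branches {C1, V1} → V_5 = -1.610+1.453j
Node n6: branches {C1, I1, R5, L2, I5} → V_6 = -1.739+1.251j
Node n7: branches {R2, L1, I3, I4} → V_7 = -15.92-10.55j
Node n8: branches {R2, R4, I2, R8} → V_8 = 12.70-3.025j
Source currents: i(V1)=0.02275-0.01456j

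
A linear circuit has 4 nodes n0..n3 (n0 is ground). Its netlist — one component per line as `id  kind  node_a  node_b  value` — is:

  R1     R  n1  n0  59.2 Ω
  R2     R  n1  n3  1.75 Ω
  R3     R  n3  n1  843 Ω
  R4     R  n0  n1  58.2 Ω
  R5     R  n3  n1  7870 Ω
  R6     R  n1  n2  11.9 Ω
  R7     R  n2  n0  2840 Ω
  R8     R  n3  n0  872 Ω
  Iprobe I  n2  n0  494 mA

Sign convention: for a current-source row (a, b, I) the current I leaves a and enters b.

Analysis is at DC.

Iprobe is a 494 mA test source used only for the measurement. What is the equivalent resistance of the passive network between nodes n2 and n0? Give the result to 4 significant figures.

MNA unknowns: 3 node voltages V₁..V_3
R1: Y=0.01689 on G[1,0]
R2: Y=0.5714 on G[1,3]
R3: Y=0.001186 on G[3,1]
R4: Y=0.01718 on G[0,1]
R5: Y=0.0001271 on G[3,1]
R6: Y=0.08403 on G[1,2]
R7: Y=0.0003521 on G[2,0]
R8: Y=0.001147 on G[3,0]
Iprobe: z[2]−=0.494, z[0]+=0.494
solve → V1=-13.83, V2=-19.63, V3=-13.80

R_eq = 39.73 Ω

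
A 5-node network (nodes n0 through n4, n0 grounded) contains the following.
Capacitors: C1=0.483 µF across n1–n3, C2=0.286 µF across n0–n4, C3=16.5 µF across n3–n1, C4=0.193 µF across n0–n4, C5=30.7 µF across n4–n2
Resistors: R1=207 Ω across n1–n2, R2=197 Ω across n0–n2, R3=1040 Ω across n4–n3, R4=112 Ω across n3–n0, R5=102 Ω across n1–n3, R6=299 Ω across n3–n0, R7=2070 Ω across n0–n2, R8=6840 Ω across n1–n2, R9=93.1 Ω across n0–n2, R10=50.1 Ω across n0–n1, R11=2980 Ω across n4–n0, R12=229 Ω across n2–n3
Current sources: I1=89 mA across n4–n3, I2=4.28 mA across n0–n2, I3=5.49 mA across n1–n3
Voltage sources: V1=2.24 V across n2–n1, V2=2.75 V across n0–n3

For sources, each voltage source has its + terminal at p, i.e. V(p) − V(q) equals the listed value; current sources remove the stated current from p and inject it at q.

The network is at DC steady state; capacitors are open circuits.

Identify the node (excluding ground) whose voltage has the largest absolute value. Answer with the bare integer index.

4

MNA unknowns: 4 node voltages V₁..V_4 plus 2 source currents (V1, V2)
C1: Y=0.000 on G[1,3]
R1: Y=0.004831 on G[1,2]
I1: z[4]−=0.089, z[3]+=0.089
R2: Y=0.005076 on G[0,2]
R3: Y=0.0009615 on G[4,3]
R4: Y=0.008929 on G[3,0]
C2: Y=0.000 on G[0,4]
R5: Y=0.009804 on G[1,3]
I2: z[0]−=0.00428, z[2]+=0.00428
R6: Y=0.003344 on G[3,0]
R7: Y=0.0004831 on G[0,2]
R8: Y=0.0001462 on G[1,2]
I3: z[1]−=0.00549, z[3]+=0.00549
R9: Y=0.01074 on G[0,2]
R10: Y=0.01996 on G[0,1]
C3: Y=0.000 on G[3,1]
R11: Y=0.0003356 on G[4,0]
C4: Y=0.000 on G[0,4]
C5: Y=0.000 on G[4,2]
R12: Y=0.004367 on G[2,3]
V1: row V2−V1=2.24, i_V1 at 2,1
V2: row V0−V3=2.75, i_V2 at 0,3
solve → V1=-1.715, V2=0.5253, V3=-2.750, V4=-70.65
aux → i_V1=-0.02973, i_V2=-0.08740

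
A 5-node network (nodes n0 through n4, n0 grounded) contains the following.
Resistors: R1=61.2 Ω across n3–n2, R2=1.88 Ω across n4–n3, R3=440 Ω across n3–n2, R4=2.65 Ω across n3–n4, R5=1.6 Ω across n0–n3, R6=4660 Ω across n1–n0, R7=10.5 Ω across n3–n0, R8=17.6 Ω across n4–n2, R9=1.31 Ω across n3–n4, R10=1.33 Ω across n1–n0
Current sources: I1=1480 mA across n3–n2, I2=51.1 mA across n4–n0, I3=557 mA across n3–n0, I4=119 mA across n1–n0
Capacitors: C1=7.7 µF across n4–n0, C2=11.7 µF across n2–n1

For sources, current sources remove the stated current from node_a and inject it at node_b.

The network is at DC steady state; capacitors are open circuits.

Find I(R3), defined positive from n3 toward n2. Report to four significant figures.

Apply KCL at each of the 4 non-ground nodes and solve the resulting linear system.
Node n1: branches {R6, C2, R10, I4} → V_1 = -0.1582
Node n2: branches {R1, R3, I1, R8, C2} → V_2 = 19.25
Node n3: branches {R1, R2, R3, R4, R5, I1, R7, R9, I3} → V_3 = -0.8443
Node n4: branches {R2, R4, C1, R8, R9, I2} → V_4 = -0.2136

-0.04567 A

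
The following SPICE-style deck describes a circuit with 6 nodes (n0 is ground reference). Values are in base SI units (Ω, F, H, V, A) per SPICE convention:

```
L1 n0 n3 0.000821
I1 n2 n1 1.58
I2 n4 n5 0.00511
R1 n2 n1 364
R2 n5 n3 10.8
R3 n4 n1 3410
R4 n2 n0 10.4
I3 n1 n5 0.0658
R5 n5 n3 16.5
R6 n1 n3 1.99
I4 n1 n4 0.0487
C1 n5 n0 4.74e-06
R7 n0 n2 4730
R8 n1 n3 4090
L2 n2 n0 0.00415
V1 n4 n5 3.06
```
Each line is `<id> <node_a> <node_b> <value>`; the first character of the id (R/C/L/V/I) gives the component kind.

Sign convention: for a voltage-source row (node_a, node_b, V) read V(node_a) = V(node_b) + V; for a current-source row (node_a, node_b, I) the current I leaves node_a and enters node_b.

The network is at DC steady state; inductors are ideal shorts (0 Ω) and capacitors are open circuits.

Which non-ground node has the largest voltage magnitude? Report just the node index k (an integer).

Element admittances at DC:
  L1: short n0↔n3 (DC inductor)
  I1: injects 1.58 A into n1 (from n2)
  I2: injects 0.00511 A into n5 (from n4)
  Y(R1) = 0.002747 S between n2,n1
  Y(R2) = 0.09259 S between n5,n3
  Y(R3) = 0.0002933 S between n4,n1
  Y(R4) = 0.09615 S between n2,n0
  I3: injects 0.0658 A into n5 (from n1)
  Y(R5) = 0.06061 S between n5,n3
  Y(R6) = 0.5025 S between n1,n3
  I4: injects 0.0487 A into n4 (from n1)
  Y(C1) = 0.000 S between n5,n0
  Y(R7) = 0.0002114 S between n0,n2
  Y(R8) = 0.0002445 S between n1,n3
  L2: short n2↔n0 (DC inductor)
  V1: constraint V(n4)−V(n5) = 3.06
Assemble and solve the 8×8 MNA system:
  V(n1)=2.900  V(n2)=0.000  V(n3)=0.000  V(n4)=3.806  V(n5)=0.7457
  i(L1)=-1.572  i(L2)=-1.572  i(V1)=0.04332

4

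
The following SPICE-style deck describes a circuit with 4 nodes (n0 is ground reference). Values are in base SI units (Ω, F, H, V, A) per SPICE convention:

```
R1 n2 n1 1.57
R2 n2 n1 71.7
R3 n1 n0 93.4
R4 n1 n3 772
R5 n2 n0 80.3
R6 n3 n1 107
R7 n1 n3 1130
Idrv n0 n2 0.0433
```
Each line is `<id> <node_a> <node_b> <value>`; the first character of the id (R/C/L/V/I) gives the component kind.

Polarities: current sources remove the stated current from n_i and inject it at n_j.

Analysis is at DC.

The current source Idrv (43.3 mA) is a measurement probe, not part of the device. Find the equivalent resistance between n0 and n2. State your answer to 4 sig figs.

R_eq = 43.50 Ω

MNA unknowns: 3 node voltages V₁..V_3
R1: Y=0.6369 on G[2,1]
R2: Y=0.01395 on G[2,1]
R3: Y=0.01071 on G[1,0]
R4: Y=0.001295 on G[1,3]
R5: Y=0.01245 on G[2,0]
R6: Y=0.009346 on G[3,1]
R7: Y=0.0008850 on G[1,3]
Idrv: z[0]−=0.0433, z[2]+=0.0433
solve → V1=1.853, V2=1.884, V3=1.853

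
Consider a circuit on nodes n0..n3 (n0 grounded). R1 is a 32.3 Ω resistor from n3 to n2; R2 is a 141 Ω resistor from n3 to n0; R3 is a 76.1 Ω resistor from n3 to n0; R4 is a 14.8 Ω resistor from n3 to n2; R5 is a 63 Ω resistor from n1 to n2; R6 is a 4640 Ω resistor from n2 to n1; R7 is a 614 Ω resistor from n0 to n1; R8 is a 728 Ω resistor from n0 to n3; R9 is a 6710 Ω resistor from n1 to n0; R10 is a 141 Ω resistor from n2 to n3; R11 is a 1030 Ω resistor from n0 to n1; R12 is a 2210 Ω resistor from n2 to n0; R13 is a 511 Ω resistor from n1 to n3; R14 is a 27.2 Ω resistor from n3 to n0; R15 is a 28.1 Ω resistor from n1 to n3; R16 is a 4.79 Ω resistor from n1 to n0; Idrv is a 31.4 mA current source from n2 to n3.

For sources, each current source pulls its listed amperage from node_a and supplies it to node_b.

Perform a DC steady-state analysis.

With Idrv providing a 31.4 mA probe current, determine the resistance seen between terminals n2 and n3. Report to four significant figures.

R_eq = 8.372 Ω

Element admittances at DC:
  Y(R1) = 0.03096 S between n3,n2
  Y(R2) = 0.007092 S between n3,n0
  Y(R3) = 0.01314 S between n3,n0
  Y(R4) = 0.06757 S between n3,n2
  Y(R5) = 0.01587 S between n1,n2
  Y(R6) = 0.0002155 S between n2,n1
  Y(R7) = 0.001629 S between n0,n1
  Y(R8) = 0.001374 S between n0,n3
  Y(R9) = 0.0001490 S between n1,n0
  Y(R10) = 0.007092 S between n2,n3
  Y(R11) = 0.0009709 S between n0,n1
  Y(R12) = 0.0004525 S between n2,n0
  Y(R13) = 0.001957 S between n1,n3
  Y(R14) = 0.03676 S between n3,n0
  Y(R15) = 0.03559 S between n1,n3
  Y(R16) = 0.2088 S between n1,n0
  Idrv: injects 0.0314 A into n3 (from n2)
Assemble and solve the 3×3 MNA system:
  V(n1)=-0.008998  V(n2)=-0.2285  V(n3)=0.03438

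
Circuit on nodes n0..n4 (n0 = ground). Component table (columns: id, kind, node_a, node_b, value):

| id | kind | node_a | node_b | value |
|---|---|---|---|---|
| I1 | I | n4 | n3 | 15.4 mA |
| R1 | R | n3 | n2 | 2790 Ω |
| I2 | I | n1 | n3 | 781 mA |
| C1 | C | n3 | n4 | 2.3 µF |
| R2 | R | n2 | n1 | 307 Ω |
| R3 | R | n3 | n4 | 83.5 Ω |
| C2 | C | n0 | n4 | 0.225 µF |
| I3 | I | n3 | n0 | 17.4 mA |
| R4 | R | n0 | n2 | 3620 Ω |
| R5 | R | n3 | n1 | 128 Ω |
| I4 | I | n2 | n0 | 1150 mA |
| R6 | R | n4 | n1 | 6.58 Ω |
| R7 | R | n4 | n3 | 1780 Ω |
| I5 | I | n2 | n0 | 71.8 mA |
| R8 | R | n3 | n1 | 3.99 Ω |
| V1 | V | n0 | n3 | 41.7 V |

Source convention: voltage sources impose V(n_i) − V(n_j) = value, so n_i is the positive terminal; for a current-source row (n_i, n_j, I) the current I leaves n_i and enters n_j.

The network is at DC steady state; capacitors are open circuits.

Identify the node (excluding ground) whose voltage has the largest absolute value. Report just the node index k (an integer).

2

Apply KCL at each of the 4 non-ground nodes and solve the resulting linear system.
Node n1: branches {I2, R2, R5, R6, R8} → V_1 = -48.38
Node n2: branches {R1, R2, R4, I4, I5} → V_2 = -358.3
Node n3: branches {I1, R1, I2, C1, R3, I3, R5, R7, R8, V1} → V_3 = -41.70
Node n4: branches {I1, C1, R3, C2, R6, R7} → V_4 = -47.97
Source currents: i(V1)=1.140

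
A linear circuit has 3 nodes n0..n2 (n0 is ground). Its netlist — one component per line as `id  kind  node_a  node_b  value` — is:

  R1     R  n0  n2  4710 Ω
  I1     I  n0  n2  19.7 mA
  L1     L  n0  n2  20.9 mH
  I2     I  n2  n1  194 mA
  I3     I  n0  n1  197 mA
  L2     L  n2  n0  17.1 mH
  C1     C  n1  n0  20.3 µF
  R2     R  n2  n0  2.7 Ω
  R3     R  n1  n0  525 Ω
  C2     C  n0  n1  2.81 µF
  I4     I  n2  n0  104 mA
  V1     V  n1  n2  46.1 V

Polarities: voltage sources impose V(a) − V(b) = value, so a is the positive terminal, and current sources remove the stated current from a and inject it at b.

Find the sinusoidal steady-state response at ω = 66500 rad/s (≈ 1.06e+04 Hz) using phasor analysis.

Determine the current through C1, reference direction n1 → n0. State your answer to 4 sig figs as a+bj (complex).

Element admittances at ω=66500 rad/s:
  Y(R1) = 0.0002123+0.000j S between n0,n2
  I1: injects 0.0197 A into n2 (from n0)
  Y(L1) = 0.000-0.0007195j S between n0,n2
  I2: injects 0.194 A into n1 (from n2)
  I3: injects 0.197 A into n1 (from n0)
  Y(L2) = 0.000-0.0008794j S between n2,n0
  Y(C1) = 0.000+1.350j S between n1,n0
  Y(R2) = 0.3704+0.000j S between n2,n0
  Y(R3) = 0.001905+0.000j S between n1,n0
  Y(C2) = 0.000+0.1869j S between n0,n1
  I4: injects 0.104 A into n0 (from n2)
  V1: constraint V(n1)−V(n2) = 46.1
Assemble and solve the 3×3 MNA system:
  V(n1)=2.521-10.59j  V(n2)=-43.58-10.59j
  i(V1)=-15.89-3.855j

14.30+3.404j A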